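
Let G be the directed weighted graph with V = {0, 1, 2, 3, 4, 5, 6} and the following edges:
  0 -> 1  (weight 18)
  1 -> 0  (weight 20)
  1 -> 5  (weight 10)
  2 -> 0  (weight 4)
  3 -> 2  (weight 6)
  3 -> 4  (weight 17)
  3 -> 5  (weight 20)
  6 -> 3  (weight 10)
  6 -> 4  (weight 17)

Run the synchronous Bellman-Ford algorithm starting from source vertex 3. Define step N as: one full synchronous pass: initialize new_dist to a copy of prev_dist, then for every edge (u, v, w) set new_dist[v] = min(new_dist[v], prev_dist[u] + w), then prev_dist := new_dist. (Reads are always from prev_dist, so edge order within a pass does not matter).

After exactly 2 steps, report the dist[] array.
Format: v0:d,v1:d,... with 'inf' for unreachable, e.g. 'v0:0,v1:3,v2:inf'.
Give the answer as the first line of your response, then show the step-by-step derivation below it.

v0:10,v1:inf,v2:6,v3:0,v4:17,v5:20,v6:inf

step 1: dist = v0:inf,v1:inf,v2:6,v3:0,v4:17,v5:20,v6:inf
step 2: dist = v0:10,v1:inf,v2:6,v3:0,v4:17,v5:20,v6:inf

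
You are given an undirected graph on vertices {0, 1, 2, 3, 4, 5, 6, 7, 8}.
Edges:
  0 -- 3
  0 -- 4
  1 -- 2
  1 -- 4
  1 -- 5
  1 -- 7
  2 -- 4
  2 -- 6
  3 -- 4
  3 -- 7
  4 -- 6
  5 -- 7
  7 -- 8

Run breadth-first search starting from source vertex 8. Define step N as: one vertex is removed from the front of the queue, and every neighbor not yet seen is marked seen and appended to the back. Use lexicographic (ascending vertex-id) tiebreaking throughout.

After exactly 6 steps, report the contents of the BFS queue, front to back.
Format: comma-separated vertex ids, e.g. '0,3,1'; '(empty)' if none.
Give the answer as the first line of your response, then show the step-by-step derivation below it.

4,0,6

step 1: dequeue 8; queue=[7]; order=8
step 2: dequeue 7; queue=[1,3,5]; order=8,7
step 3: dequeue 1; queue=[3,5,2,4]; order=8,7,1
step 4: dequeue 3; queue=[5,2,4,0]; order=8,7,1,3
step 5: dequeue 5; queue=[2,4,0]; order=8,7,1,3,5
step 6: dequeue 2; queue=[4,0,6]; order=8,7,1,3,5,2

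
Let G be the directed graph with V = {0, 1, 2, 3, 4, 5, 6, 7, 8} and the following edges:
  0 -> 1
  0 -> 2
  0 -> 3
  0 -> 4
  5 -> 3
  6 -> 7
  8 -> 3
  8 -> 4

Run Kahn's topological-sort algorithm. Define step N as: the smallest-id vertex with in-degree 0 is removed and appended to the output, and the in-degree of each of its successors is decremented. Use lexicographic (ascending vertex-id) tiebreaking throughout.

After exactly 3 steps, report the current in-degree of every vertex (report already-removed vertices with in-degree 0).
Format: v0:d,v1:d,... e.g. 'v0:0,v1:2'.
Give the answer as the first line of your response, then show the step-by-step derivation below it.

v0:0,v1:0,v2:0,v3:2,v4:1,v5:0,v6:0,v7:1,v8:0

step 1: output 0; order=[0]; indeg=(0,0,0,2,1,0,0,1,0)
step 2: output 1; order=[0,1]; indeg=(0,0,0,2,1,0,0,1,0)
step 3: output 2; order=[0,1,2]; indeg=(0,0,0,2,1,0,0,1,0)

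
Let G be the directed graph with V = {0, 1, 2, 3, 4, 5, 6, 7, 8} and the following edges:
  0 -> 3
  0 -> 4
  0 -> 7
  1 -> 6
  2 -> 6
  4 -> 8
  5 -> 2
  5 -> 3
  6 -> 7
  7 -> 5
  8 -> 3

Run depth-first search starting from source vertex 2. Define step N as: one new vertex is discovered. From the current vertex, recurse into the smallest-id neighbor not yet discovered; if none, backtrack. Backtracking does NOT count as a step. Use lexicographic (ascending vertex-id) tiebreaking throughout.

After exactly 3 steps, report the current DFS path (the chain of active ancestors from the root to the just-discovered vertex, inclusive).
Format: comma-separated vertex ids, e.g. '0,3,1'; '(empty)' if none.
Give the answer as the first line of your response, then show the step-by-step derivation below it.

2,6,7

step 1: discover 2; path=2; order=2
step 2: discover 6; path=2>6; order=2,6
step 3: discover 7; path=2>6>7; order=2,6,7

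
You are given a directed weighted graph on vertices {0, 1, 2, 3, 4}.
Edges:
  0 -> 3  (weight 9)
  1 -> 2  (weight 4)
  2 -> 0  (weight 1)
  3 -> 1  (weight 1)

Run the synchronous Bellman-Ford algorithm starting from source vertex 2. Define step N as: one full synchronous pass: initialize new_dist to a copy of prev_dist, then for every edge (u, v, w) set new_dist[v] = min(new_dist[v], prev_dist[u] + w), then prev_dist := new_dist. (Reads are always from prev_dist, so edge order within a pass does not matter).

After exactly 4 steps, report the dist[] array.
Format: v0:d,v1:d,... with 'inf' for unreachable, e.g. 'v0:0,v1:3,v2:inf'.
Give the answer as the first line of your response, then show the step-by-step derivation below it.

v0:1,v1:11,v2:0,v3:10,v4:inf

step 1: dist = v0:1,v1:inf,v2:0,v3:inf,v4:inf
step 2: dist = v0:1,v1:inf,v2:0,v3:10,v4:inf
step 3: dist = v0:1,v1:11,v2:0,v3:10,v4:inf
step 4: dist = v0:1,v1:11,v2:0,v3:10,v4:inf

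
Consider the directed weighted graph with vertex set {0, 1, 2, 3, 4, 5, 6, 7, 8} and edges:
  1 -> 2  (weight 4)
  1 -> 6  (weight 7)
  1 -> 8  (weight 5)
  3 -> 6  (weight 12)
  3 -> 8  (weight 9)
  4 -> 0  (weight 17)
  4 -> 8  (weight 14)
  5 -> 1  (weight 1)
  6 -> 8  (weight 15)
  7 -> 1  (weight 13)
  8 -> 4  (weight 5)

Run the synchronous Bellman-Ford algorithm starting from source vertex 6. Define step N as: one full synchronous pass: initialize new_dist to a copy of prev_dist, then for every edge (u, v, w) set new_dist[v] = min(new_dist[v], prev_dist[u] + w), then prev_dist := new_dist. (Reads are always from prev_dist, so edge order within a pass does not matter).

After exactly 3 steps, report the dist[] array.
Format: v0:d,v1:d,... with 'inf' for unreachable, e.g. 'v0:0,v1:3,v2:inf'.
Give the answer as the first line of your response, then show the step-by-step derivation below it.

v0:37,v1:inf,v2:inf,v3:inf,v4:20,v5:inf,v6:0,v7:inf,v8:15

step 1: dist = v0:inf,v1:inf,v2:inf,v3:inf,v4:inf,v5:inf,v6:0,v7:inf,v8:15
step 2: dist = v0:inf,v1:inf,v2:inf,v3:inf,v4:20,v5:inf,v6:0,v7:inf,v8:15
step 3: dist = v0:37,v1:inf,v2:inf,v3:inf,v4:20,v5:inf,v6:0,v7:inf,v8:15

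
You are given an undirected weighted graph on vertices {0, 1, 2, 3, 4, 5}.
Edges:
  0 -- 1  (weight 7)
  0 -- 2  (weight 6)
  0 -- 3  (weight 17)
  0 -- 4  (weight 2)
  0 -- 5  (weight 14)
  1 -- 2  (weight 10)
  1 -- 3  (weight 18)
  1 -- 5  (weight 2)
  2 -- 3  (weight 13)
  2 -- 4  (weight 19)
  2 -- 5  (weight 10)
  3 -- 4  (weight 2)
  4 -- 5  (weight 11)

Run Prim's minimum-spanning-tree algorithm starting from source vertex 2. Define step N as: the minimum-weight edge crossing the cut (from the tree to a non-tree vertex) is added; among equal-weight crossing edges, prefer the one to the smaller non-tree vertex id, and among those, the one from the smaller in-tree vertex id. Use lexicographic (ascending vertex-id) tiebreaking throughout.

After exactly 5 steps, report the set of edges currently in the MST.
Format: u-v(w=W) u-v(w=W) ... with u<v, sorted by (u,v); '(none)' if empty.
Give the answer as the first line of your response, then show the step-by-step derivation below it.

0-1(w=7) 0-2(w=6) 0-4(w=2) 1-5(w=2) 3-4(w=2)

step 1: add edge 0-2 (w=6); MST = {0-2(w=6)}
step 2: add edge 0-4 (w=2); MST = {0-2(w=6) 0-4(w=2)}
step 3: add edge 3-4 (w=2); MST = {0-2(w=6) 0-4(w=2) 3-4(w=2)}
step 4: add edge 0-1 (w=7); MST = {0-1(w=7) 0-2(w=6) 0-4(w=2) 3-4(w=2)}
step 5: add edge 1-5 (w=2); MST = {0-1(w=7) 0-2(w=6) 0-4(w=2) 1-5(w=2) 3-4(w=2)}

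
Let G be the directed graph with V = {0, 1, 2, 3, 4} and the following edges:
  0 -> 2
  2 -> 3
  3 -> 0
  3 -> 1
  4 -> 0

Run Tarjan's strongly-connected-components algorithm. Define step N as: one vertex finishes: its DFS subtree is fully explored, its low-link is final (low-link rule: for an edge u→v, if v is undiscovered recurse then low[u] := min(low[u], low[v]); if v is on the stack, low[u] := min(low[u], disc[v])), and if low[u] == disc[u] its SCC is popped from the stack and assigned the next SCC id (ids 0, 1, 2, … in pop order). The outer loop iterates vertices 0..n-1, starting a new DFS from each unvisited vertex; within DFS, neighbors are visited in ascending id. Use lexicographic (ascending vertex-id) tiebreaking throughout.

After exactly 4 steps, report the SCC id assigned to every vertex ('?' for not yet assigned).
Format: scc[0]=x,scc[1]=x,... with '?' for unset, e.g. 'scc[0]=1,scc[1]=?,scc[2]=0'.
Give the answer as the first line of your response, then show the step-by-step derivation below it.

scc[0]=1,scc[1]=0,scc[2]=1,scc[3]=1,scc[4]=?

step 1: low=(low[0]=0,low[1]=3,low[2]=1,low[3]=0,low[4]=?); scc=(scc[0]=?,scc[1]=0,scc[2]=?,scc[3]=?,scc[4]=?)
step 2: low=(low[0]=0,low[1]=3,low[2]=1,low[3]=0,low[4]=?); scc=(scc[0]=?,scc[1]=0,scc[2]=?,scc[3]=?,scc[4]=?)
step 3: low=(low[0]=0,low[1]=3,low[2]=0,low[3]=0,low[4]=?); scc=(scc[0]=?,scc[1]=0,scc[2]=?,scc[3]=?,scc[4]=?)
step 4: low=(low[0]=0,low[1]=3,low[2]=0,low[3]=0,low[4]=?); scc=(scc[0]=1,scc[1]=0,scc[2]=1,scc[3]=1,scc[4]=?)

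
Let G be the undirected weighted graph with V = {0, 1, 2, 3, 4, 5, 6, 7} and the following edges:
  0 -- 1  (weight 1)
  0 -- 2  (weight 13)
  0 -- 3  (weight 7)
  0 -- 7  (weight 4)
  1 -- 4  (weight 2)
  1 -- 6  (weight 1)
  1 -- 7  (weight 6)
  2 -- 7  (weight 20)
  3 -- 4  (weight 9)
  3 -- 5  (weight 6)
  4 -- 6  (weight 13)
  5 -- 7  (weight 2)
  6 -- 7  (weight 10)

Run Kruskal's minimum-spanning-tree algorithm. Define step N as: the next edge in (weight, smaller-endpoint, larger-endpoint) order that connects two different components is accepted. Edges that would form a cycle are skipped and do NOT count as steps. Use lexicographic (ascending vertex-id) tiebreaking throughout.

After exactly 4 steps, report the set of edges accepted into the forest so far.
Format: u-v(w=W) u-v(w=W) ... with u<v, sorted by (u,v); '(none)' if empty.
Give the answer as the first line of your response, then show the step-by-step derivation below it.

0-1(w=1) 1-4(w=2) 1-6(w=1) 5-7(w=2)

step 1: add edge 0-1 (w=1); MST = {0-1(w=1)}
step 2: add edge 1-6 (w=1); MST = {0-1(w=1) 1-6(w=1)}
step 3: add edge 1-4 (w=2); MST = {0-1(w=1) 1-4(w=2) 1-6(w=1)}
step 4: add edge 5-7 (w=2); MST = {0-1(w=1) 1-4(w=2) 1-6(w=1) 5-7(w=2)}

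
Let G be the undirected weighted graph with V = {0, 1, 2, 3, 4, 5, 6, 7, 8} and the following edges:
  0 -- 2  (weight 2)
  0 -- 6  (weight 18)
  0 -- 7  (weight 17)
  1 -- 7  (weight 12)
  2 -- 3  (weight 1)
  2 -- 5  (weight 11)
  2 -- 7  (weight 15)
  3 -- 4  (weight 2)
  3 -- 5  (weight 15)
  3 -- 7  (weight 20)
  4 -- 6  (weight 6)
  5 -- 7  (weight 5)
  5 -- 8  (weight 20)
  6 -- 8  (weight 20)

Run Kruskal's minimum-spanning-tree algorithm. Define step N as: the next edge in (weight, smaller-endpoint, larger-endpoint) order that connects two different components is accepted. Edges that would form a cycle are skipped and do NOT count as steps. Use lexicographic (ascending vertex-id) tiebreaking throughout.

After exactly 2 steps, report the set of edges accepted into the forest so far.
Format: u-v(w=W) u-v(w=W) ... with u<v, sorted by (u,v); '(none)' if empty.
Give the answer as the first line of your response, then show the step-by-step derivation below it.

0-2(w=2) 2-3(w=1)

step 1: add edge 2-3 (w=1); MST = {2-3(w=1)}
step 2: add edge 0-2 (w=2); MST = {0-2(w=2) 2-3(w=1)}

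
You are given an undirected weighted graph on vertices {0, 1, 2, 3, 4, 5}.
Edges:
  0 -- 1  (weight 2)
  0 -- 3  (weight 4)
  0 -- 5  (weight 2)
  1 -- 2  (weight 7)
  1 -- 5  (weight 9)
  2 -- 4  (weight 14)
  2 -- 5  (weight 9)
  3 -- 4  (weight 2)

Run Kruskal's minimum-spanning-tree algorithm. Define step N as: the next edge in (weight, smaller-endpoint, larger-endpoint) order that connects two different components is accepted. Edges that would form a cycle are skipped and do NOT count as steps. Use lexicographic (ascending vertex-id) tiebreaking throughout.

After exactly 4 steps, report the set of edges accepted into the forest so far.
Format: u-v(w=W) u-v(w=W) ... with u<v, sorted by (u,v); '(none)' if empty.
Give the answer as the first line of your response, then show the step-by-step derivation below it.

0-1(w=2) 0-3(w=4) 0-5(w=2) 3-4(w=2)

step 1: add edge 0-1 (w=2); MST = {0-1(w=2)}
step 2: add edge 0-5 (w=2); MST = {0-1(w=2) 0-5(w=2)}
step 3: add edge 3-4 (w=2); MST = {0-1(w=2) 0-5(w=2) 3-4(w=2)}
step 4: add edge 0-3 (w=4); MST = {0-1(w=2) 0-3(w=4) 0-5(w=2) 3-4(w=2)}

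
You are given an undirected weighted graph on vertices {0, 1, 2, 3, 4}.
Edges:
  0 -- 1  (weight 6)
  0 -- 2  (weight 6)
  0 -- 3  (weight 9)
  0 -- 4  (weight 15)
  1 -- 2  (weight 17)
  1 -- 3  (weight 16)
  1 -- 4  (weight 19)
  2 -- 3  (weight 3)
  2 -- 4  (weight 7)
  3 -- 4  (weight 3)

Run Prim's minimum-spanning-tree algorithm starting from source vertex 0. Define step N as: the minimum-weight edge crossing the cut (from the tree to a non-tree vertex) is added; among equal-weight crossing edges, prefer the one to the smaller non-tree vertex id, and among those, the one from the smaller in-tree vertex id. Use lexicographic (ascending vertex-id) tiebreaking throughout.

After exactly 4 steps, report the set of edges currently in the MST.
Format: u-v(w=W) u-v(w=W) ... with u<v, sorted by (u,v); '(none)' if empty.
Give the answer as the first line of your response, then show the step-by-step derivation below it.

0-1(w=6) 0-2(w=6) 2-3(w=3) 3-4(w=3)

step 1: add edge 0-1 (w=6); MST = {0-1(w=6)}
step 2: add edge 0-2 (w=6); MST = {0-1(w=6) 0-2(w=6)}
step 3: add edge 2-3 (w=3); MST = {0-1(w=6) 0-2(w=6) 2-3(w=3)}
step 4: add edge 3-4 (w=3); MST = {0-1(w=6) 0-2(w=6) 2-3(w=3) 3-4(w=3)}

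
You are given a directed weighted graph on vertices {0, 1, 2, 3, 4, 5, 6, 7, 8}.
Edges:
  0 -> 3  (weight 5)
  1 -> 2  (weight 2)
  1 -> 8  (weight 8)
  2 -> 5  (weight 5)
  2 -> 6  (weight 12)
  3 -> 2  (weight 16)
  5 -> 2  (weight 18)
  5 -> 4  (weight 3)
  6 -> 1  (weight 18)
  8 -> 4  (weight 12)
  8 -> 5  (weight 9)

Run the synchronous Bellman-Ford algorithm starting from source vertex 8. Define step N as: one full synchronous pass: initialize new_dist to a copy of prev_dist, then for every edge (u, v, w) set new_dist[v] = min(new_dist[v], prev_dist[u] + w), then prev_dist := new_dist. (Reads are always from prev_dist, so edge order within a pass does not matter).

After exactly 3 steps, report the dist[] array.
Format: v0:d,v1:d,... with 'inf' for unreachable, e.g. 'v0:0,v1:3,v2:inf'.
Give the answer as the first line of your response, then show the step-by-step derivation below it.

v0:inf,v1:inf,v2:27,v3:inf,v4:12,v5:9,v6:39,v7:inf,v8:0

step 1: dist = v0:inf,v1:inf,v2:inf,v3:inf,v4:12,v5:9,v6:inf,v7:inf,v8:0
step 2: dist = v0:inf,v1:inf,v2:27,v3:inf,v4:12,v5:9,v6:inf,v7:inf,v8:0
step 3: dist = v0:inf,v1:inf,v2:27,v3:inf,v4:12,v5:9,v6:39,v7:inf,v8:0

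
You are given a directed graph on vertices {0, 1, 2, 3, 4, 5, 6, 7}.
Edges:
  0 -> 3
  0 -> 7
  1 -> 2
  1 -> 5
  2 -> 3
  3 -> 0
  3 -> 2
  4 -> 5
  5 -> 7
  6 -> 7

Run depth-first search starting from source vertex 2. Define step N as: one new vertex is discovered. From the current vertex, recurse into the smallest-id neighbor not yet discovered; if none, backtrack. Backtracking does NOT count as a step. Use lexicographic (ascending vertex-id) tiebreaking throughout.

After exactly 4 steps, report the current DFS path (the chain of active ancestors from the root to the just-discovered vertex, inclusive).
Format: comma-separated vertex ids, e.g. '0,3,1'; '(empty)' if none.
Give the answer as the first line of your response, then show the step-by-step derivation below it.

2,3,0,7

step 1: discover 2; path=2; order=2
step 2: discover 3; path=2>3; order=2,3
step 3: discover 0; path=2>3>0; order=2,3,0
step 4: discover 7; path=2>3>0>7; order=2,3,0,7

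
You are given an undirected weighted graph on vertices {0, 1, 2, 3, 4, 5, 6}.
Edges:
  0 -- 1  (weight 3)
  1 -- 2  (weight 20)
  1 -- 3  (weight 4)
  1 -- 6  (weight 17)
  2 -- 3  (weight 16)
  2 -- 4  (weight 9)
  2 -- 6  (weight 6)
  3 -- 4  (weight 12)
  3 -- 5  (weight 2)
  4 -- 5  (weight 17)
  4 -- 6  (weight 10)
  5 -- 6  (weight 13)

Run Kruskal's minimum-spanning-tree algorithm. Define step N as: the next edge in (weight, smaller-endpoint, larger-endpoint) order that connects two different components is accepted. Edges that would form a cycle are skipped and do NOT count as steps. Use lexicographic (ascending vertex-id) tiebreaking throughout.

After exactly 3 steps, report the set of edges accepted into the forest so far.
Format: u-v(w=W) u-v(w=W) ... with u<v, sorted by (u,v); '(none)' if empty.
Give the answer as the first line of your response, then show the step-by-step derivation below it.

0-1(w=3) 1-3(w=4) 3-5(w=2)

step 1: add edge 3-5 (w=2); MST = {3-5(w=2)}
step 2: add edge 0-1 (w=3); MST = {0-1(w=3) 3-5(w=2)}
step 3: add edge 1-3 (w=4); MST = {0-1(w=3) 1-3(w=4) 3-5(w=2)}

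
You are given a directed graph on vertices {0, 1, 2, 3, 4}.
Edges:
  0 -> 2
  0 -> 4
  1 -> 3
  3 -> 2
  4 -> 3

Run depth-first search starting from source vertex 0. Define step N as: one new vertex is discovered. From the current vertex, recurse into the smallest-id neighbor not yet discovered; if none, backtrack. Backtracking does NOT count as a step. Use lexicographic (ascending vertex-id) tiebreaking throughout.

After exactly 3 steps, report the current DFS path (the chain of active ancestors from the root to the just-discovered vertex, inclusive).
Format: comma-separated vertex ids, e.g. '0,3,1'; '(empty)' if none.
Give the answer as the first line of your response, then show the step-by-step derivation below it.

0,4

step 1: discover 0; path=0; order=0
step 2: discover 2; path=0>2; order=0,2
step 3: discover 4; path=0>4; order=0,2,4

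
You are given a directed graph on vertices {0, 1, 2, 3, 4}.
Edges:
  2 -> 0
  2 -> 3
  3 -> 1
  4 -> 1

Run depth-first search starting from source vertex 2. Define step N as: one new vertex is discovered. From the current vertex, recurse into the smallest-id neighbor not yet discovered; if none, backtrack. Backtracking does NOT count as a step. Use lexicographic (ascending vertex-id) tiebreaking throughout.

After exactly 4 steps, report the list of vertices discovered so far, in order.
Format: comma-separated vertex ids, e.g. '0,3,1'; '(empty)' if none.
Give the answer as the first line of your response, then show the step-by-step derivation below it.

2,0,3,1

step 1: discover 2; path=2; order=2
step 2: discover 0; path=2>0; order=2,0
step 3: discover 3; path=2>3; order=2,0,3
step 4: discover 1; path=2>3>1; order=2,0,3,1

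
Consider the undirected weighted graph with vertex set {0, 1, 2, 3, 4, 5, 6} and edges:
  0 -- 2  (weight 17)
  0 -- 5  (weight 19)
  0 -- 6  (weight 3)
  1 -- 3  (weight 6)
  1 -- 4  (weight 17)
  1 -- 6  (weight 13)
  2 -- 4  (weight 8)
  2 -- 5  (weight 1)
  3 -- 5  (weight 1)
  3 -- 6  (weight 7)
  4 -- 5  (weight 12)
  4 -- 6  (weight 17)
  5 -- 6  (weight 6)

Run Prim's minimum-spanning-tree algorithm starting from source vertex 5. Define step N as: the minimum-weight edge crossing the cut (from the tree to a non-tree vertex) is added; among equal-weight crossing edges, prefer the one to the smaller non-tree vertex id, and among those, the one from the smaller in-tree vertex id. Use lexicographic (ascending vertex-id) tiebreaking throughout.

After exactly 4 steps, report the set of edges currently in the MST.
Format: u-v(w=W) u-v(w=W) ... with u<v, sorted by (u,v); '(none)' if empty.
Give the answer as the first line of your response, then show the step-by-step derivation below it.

1-3(w=6) 2-5(w=1) 3-5(w=1) 5-6(w=6)

step 1: add edge 2-5 (w=1); MST = {2-5(w=1)}
step 2: add edge 3-5 (w=1); MST = {2-5(w=1) 3-5(w=1)}
step 3: add edge 1-3 (w=6); MST = {1-3(w=6) 2-5(w=1) 3-5(w=1)}
step 4: add edge 5-6 (w=6); MST = {1-3(w=6) 2-5(w=1) 3-5(w=1) 5-6(w=6)}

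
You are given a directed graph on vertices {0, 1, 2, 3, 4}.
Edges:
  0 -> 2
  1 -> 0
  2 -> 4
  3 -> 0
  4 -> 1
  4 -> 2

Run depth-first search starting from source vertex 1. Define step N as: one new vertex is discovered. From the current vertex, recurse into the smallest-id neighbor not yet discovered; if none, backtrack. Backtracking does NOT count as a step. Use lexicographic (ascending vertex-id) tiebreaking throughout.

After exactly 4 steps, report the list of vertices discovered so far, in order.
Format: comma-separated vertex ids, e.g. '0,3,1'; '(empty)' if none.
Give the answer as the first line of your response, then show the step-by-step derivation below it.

1,0,2,4

step 1: discover 1; path=1; order=1
step 2: discover 0; path=1>0; order=1,0
step 3: discover 2; path=1>0>2; order=1,0,2
step 4: discover 4; path=1>0>2>4; order=1,0,2,4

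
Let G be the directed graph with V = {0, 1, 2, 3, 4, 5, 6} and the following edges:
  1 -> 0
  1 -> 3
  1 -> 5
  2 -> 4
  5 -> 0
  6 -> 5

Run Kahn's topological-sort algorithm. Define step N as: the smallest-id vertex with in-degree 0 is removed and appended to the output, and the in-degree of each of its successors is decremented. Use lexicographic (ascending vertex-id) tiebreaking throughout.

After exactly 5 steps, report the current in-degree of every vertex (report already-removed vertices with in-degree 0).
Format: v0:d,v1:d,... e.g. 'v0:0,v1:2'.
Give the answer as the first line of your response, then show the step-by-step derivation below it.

v0:1,v1:0,v2:0,v3:0,v4:0,v5:0,v6:0

step 1: output 1; order=[1]; indeg=(1,0,0,0,1,1,0)
step 2: output 2; order=[1,2]; indeg=(1,0,0,0,0,1,0)
step 3: output 3; order=[1,2,3]; indeg=(1,0,0,0,0,1,0)
step 4: output 4; order=[1,2,3,4]; indeg=(1,0,0,0,0,1,0)
step 5: output 6; order=[1,2,3,4,6]; indeg=(1,0,0,0,0,0,0)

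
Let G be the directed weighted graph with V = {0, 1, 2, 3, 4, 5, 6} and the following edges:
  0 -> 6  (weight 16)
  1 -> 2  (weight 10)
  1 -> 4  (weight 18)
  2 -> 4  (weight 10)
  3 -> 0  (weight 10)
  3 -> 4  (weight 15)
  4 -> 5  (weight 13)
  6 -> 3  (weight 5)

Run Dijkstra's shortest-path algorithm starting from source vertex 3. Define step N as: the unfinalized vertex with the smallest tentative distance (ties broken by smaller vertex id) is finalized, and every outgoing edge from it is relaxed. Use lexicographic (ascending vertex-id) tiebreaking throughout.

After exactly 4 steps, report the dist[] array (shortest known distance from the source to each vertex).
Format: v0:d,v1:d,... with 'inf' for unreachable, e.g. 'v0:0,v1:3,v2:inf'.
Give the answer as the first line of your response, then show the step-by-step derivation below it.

v0:10,v1:inf,v2:inf,v3:0,v4:15,v5:28,v6:26

step 1: dist = v0:10,v1:inf,v2:inf,v3:0,v4:15,v5:inf,v6:inf
step 2: dist = v0:10,v1:inf,v2:inf,v3:0,v4:15,v5:inf,v6:26
step 3: dist = v0:10,v1:inf,v2:inf,v3:0,v4:15,v5:28,v6:26
step 4: dist = v0:10,v1:inf,v2:inf,v3:0,v4:15,v5:28,v6:26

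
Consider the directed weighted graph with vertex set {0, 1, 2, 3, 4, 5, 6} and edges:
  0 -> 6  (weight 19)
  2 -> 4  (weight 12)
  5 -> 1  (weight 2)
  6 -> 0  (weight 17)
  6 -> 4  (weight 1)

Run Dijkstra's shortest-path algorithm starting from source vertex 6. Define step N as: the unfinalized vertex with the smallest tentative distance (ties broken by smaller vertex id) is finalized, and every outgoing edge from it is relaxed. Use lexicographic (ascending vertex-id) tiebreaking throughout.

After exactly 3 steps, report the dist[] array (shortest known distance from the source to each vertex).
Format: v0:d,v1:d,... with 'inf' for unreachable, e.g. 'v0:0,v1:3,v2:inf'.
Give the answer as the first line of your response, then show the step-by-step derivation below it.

v0:17,v1:inf,v2:inf,v3:inf,v4:1,v5:inf,v6:0

step 1: dist = v0:17,v1:inf,v2:inf,v3:inf,v4:1,v5:inf,v6:0
step 2: dist = v0:17,v1:inf,v2:inf,v3:inf,v4:1,v5:inf,v6:0
step 3: dist = v0:17,v1:inf,v2:inf,v3:inf,v4:1,v5:inf,v6:0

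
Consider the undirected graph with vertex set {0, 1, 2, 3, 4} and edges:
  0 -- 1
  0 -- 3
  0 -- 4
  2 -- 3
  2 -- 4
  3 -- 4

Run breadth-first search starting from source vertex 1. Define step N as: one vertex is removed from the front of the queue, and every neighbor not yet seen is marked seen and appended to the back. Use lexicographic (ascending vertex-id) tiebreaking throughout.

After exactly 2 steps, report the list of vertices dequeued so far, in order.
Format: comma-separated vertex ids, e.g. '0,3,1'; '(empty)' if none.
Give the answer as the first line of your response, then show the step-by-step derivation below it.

1,0

step 1: dequeue 1; queue=[0]; order=1
step 2: dequeue 0; queue=[3,4]; order=1,0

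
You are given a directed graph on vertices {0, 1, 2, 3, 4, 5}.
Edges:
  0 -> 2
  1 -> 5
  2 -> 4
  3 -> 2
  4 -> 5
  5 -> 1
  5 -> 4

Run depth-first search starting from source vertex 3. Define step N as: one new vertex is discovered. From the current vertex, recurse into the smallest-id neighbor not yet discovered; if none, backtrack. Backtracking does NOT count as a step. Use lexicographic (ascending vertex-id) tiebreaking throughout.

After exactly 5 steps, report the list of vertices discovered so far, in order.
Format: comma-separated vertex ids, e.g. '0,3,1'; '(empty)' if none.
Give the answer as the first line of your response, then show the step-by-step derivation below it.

3,2,4,5,1

step 1: discover 3; path=3; order=3
step 2: discover 2; path=3>2; order=3,2
step 3: discover 4; path=3>2>4; order=3,2,4
step 4: discover 5; path=3>2>4>5; order=3,2,4,5
step 5: discover 1; path=3>2>4>5>1; order=3,2,4,5,1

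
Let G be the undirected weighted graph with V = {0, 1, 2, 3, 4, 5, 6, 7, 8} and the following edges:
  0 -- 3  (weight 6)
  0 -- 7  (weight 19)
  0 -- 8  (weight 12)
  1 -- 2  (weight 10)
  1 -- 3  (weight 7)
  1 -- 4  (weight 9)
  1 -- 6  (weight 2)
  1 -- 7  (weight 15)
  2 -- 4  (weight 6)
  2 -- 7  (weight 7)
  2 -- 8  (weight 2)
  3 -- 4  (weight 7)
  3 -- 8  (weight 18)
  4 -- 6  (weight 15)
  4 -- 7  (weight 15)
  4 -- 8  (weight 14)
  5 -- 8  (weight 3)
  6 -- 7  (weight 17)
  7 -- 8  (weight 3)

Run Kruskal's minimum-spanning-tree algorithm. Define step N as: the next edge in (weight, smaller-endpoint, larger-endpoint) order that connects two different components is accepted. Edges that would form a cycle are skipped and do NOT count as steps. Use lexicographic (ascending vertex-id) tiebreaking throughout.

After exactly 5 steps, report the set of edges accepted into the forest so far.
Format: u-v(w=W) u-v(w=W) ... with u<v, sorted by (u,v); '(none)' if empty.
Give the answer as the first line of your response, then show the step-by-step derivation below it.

0-3(w=6) 1-6(w=2) 2-8(w=2) 5-8(w=3) 7-8(w=3)

step 1: add edge 1-6 (w=2); MST = {1-6(w=2)}
step 2: add edge 2-8 (w=2); MST = {1-6(w=2) 2-8(w=2)}
step 3: add edge 5-8 (w=3); MST = {1-6(w=2) 2-8(w=2) 5-8(w=3)}
step 4: add edge 7-8 (w=3); MST = {1-6(w=2) 2-8(w=2) 5-8(w=3) 7-8(w=3)}
step 5: add edge 0-3 (w=6); MST = {0-3(w=6) 1-6(w=2) 2-8(w=2) 5-8(w=3) 7-8(w=3)}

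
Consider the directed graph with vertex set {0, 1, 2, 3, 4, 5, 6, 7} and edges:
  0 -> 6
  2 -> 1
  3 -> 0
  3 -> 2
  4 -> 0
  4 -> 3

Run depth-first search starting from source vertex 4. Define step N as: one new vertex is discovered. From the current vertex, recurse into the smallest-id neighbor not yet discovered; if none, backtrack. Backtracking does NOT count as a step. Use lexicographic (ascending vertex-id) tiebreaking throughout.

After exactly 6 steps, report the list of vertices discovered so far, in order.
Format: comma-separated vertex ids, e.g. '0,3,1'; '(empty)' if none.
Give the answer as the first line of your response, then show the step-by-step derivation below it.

4,0,6,3,2,1

step 1: discover 4; path=4; order=4
step 2: discover 0; path=4>0; order=4,0
step 3: discover 6; path=4>0>6; order=4,0,6
step 4: discover 3; path=4>3; order=4,0,6,3
step 5: discover 2; path=4>3>2; order=4,0,6,3,2
step 6: discover 1; path=4>3>2>1; order=4,0,6,3,2,1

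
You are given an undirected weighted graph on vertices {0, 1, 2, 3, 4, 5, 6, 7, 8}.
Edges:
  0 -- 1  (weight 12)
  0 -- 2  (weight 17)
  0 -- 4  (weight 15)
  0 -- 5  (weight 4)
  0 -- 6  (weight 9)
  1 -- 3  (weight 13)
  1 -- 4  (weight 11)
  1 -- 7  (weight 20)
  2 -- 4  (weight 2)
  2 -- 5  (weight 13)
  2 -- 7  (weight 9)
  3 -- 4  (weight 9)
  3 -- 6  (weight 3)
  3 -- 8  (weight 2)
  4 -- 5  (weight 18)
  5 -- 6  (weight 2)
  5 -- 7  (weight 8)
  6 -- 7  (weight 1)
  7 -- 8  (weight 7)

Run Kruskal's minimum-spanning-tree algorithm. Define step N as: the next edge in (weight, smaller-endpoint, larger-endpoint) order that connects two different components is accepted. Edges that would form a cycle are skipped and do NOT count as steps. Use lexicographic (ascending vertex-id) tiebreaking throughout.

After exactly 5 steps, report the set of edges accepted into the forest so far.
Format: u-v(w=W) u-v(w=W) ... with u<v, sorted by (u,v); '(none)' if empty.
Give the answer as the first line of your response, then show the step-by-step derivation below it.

2-4(w=2) 3-6(w=3) 3-8(w=2) 5-6(w=2) 6-7(w=1)

step 1: add edge 6-7 (w=1); MST = {6-7(w=1)}
step 2: add edge 2-4 (w=2); MST = {2-4(w=2) 6-7(w=1)}
step 3: add edge 3-8 (w=2); MST = {2-4(w=2) 3-8(w=2) 6-7(w=1)}
step 4: add edge 5-6 (w=2); MST = {2-4(w=2) 3-8(w=2) 5-6(w=2) 6-7(w=1)}
step 5: add edge 3-6 (w=3); MST = {2-4(w=2) 3-6(w=3) 3-8(w=2) 5-6(w=2) 6-7(w=1)}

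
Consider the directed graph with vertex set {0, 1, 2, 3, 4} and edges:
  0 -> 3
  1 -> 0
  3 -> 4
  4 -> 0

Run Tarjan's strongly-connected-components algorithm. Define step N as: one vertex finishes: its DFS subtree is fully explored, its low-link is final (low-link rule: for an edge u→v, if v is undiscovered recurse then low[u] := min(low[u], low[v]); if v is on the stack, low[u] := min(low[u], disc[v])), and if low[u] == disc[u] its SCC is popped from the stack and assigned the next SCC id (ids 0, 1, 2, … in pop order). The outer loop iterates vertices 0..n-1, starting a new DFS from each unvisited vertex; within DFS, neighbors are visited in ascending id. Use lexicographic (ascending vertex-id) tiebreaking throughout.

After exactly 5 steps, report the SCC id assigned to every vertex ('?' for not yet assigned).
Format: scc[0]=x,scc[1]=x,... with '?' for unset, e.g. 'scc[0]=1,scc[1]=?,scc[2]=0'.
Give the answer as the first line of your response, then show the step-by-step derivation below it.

scc[0]=0,scc[1]=1,scc[2]=2,scc[3]=0,scc[4]=0

step 1: low=(low[0]=0,low[1]=?,low[2]=?,low[3]=1,low[4]=0); scc=(scc[0]=?,scc[1]=?,scc[2]=?,scc[3]=?,scc[4]=?)
step 2: low=(low[0]=0,low[1]=?,low[2]=?,low[3]=0,low[4]=0); scc=(scc[0]=?,scc[1]=?,scc[2]=?,scc[3]=?,scc[4]=?)
step 3: low=(low[0]=0,low[1]=?,low[2]=?,low[3]=0,low[4]=0); scc=(scc[0]=0,scc[1]=?,scc[2]=?,scc[3]=0,scc[4]=0)
step 4: low=(low[0]=0,low[1]=3,low[2]=?,low[3]=0,low[4]=0); scc=(scc[0]=0,scc[1]=1,scc[2]=?,scc[3]=0,scc[4]=0)
step 5: low=(low[0]=0,low[1]=3,low[2]=4,low[3]=0,low[4]=0); scc=(scc[0]=0,scc[1]=1,scc[2]=2,scc[3]=0,scc[4]=0)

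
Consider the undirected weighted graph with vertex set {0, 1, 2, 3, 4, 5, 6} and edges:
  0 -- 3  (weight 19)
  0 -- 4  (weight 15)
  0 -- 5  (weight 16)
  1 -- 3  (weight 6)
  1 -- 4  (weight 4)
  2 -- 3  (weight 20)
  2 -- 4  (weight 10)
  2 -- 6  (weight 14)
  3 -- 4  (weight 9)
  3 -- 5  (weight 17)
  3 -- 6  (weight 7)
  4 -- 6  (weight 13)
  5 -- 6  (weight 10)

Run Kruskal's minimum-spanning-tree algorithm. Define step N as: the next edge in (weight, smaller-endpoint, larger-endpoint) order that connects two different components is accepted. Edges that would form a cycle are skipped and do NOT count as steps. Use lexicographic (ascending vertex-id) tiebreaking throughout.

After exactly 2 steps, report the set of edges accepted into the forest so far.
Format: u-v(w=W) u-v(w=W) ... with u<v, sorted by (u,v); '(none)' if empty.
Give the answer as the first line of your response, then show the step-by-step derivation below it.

1-3(w=6) 1-4(w=4)

step 1: add edge 1-4 (w=4); MST = {1-4(w=4)}
step 2: add edge 1-3 (w=6); MST = {1-3(w=6) 1-4(w=4)}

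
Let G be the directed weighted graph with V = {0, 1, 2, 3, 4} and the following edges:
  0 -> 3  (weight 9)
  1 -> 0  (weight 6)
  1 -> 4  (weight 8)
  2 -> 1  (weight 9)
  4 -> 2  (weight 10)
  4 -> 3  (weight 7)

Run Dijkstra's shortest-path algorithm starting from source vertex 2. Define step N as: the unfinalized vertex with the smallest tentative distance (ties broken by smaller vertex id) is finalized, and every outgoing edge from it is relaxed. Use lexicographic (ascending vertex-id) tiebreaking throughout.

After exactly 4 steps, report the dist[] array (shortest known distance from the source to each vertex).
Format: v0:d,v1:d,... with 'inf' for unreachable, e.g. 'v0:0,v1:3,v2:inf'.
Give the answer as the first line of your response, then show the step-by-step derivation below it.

v0:15,v1:9,v2:0,v3:24,v4:17

step 1: dist = v0:inf,v1:9,v2:0,v3:inf,v4:inf
step 2: dist = v0:15,v1:9,v2:0,v3:inf,v4:17
step 3: dist = v0:15,v1:9,v2:0,v3:24,v4:17
step 4: dist = v0:15,v1:9,v2:0,v3:24,v4:17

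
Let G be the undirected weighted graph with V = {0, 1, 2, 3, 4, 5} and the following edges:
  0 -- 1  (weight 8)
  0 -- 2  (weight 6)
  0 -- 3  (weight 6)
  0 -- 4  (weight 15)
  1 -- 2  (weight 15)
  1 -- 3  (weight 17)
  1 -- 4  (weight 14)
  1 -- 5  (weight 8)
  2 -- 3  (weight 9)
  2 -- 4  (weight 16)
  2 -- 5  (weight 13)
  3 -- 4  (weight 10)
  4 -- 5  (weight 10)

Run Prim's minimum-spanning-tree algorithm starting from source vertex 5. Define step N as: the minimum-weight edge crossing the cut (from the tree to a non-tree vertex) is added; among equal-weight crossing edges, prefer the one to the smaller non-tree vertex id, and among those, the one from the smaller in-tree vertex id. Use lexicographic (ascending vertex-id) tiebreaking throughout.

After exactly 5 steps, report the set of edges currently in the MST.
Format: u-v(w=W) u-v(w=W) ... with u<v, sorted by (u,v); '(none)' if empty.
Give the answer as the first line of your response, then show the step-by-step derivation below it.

0-1(w=8) 0-2(w=6) 0-3(w=6) 1-5(w=8) 3-4(w=10)

step 1: add edge 1-5 (w=8); MST = {1-5(w=8)}
step 2: add edge 0-1 (w=8); MST = {0-1(w=8) 1-5(w=8)}
step 3: add edge 0-2 (w=6); MST = {0-1(w=8) 0-2(w=6) 1-5(w=8)}
step 4: add edge 0-3 (w=6); MST = {0-1(w=8) 0-2(w=6) 0-3(w=6) 1-5(w=8)}
step 5: add edge 3-4 (w=10); MST = {0-1(w=8) 0-2(w=6) 0-3(w=6) 1-5(w=8) 3-4(w=10)}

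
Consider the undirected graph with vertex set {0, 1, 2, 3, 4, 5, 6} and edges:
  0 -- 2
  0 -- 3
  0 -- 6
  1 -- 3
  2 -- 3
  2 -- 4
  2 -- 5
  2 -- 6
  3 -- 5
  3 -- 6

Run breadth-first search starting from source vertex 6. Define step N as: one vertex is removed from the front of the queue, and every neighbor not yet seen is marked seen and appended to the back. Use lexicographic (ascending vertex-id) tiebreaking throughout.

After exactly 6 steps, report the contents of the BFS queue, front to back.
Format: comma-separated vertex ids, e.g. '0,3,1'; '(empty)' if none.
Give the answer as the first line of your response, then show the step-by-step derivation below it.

1

step 1: dequeue 6; queue=[0,2,3]; order=6
step 2: dequeue 0; queue=[2,3]; order=6,0
step 3: dequeue 2; queue=[3,4,5]; order=6,0,2
step 4: dequeue 3; queue=[4,5,1]; order=6,0,2,3
step 5: dequeue 4; queue=[5,1]; order=6,0,2,3,4
step 6: dequeue 5; queue=[1]; order=6,0,2,3,4,5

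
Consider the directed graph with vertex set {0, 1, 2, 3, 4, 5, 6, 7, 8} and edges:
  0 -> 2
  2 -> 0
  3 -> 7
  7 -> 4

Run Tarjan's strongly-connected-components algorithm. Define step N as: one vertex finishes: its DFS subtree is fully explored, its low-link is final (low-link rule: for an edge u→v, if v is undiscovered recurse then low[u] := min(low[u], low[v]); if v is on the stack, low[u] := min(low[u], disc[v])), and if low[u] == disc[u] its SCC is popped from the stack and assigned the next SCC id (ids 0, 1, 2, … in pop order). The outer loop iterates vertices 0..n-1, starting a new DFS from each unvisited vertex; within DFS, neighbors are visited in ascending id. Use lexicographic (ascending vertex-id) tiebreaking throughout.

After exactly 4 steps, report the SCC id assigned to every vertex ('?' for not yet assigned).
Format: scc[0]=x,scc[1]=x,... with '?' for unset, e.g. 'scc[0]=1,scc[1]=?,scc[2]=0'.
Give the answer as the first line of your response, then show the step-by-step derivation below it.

scc[0]=0,scc[1]=1,scc[2]=0,scc[3]=?,scc[4]=2,scc[5]=?,scc[6]=?,scc[7]=?,scc[8]=?

step 1: low=(low[0]=0,low[1]=?,low[2]=0,low[3]=?,low[4]=?,low[5]=?,low[6]=?,low[7]=?,low[8]=?); scc=(scc[0]=?,scc[1]=?,scc[2]=?,scc[3]=?,scc[4]=?,scc[5]=?,scc[6]=?,scc[7]=?,scc[8]=?)
step 2: low=(low[0]=0,low[1]=?,low[2]=0,low[3]=?,low[4]=?,low[5]=?,low[6]=?,low[7]=?,low[8]=?); scc=(scc[0]=0,scc[1]=?,scc[2]=0,scc[3]=?,scc[4]=?,scc[5]=?,scc[6]=?,scc[7]=?,scc[8]=?)
step 3: low=(low[0]=0,low[1]=2,low[2]=0,low[3]=?,low[4]=?,low[5]=?,low[6]=?,low[7]=?,low[8]=?); scc=(scc[0]=0,scc[1]=1,scc[2]=0,scc[3]=?,scc[4]=?,scc[5]=?,scc[6]=?,scc[7]=?,scc[8]=?)
step 4: low=(low[0]=0,low[1]=2,low[2]=0,low[3]=3,low[4]=5,low[5]=?,low[6]=?,low[7]=4,low[8]=?); scc=(scc[0]=0,scc[1]=1,scc[2]=0,scc[3]=?,scc[4]=2,scc[5]=?,scc[6]=?,scc[7]=?,scc[8]=?)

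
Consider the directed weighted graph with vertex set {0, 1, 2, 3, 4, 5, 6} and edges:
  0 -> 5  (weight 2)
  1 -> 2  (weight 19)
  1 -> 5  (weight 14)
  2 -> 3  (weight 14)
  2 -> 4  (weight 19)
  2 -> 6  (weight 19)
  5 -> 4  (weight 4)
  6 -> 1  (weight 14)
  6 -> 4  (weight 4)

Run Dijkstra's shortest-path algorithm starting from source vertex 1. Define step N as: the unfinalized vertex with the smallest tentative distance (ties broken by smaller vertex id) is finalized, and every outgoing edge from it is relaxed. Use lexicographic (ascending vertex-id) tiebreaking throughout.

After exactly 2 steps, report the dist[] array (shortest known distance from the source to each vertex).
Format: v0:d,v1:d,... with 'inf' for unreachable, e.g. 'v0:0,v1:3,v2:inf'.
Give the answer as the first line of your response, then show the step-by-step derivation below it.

v0:inf,v1:0,v2:19,v3:inf,v4:18,v5:14,v6:inf

step 1: dist = v0:inf,v1:0,v2:19,v3:inf,v4:inf,v5:14,v6:inf
step 2: dist = v0:inf,v1:0,v2:19,v3:inf,v4:18,v5:14,v6:inf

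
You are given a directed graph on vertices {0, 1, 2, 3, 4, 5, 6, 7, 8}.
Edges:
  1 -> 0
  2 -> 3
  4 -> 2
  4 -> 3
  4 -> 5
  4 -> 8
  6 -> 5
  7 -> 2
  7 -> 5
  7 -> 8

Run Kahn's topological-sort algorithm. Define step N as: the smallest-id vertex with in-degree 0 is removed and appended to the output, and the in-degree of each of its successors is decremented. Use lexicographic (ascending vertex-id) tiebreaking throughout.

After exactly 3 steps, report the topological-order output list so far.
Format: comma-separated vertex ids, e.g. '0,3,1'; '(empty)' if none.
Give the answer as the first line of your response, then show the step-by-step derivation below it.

1,0,4

step 1: output 1; order=[1]; indeg=(0,0,2,2,0,3,0,0,2)
step 2: output 0; order=[1,0]; indeg=(0,0,2,2,0,3,0,0,2)
step 3: output 4; order=[1,0,4]; indeg=(0,0,1,1,0,2,0,0,1)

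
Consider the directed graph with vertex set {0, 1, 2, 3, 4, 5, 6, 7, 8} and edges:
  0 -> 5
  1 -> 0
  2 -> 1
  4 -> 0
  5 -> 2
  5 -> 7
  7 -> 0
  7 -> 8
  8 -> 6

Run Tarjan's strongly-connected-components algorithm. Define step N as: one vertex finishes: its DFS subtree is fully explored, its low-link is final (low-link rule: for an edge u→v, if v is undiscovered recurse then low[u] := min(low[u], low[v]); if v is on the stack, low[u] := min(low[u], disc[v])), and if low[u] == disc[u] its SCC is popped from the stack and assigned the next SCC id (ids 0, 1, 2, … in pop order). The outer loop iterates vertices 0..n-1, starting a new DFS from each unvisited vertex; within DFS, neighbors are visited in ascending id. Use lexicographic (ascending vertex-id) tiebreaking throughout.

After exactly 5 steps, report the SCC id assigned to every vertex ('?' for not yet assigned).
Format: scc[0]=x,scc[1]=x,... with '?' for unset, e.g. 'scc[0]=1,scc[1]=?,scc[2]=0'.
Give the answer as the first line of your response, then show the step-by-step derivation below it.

scc[0]=?,scc[1]=?,scc[2]=?,scc[3]=?,scc[4]=?,scc[5]=?,scc[6]=0,scc[7]=?,scc[8]=1

step 1: low=(low[0]=0,low[1]=0,low[2]=2,low[3]=?,low[4]=?,low[5]=1,low[6]=?,low[7]=?,low[8]=?); scc=(scc[0]=?,scc[1]=?,scc[2]=?,scc[3]=?,scc[4]=?,scc[5]=?,scc[6]=?,scc[7]=?,scc[8]=?)
step 2: low=(low[0]=0,low[1]=0,low[2]=0,low[3]=?,low[4]=?,low[5]=1,low[6]=?,low[7]=?,low[8]=?); scc=(scc[0]=?,scc[1]=?,scc[2]=?,scc[3]=?,scc[4]=?,scc[5]=?,scc[6]=?,scc[7]=?,scc[8]=?)
step 3: low=(low[0]=0,low[1]=0,low[2]=0,low[3]=?,low[4]=?,low[5]=0,low[6]=6,low[7]=0,low[8]=5); scc=(scc[0]=?,scc[1]=?,scc[2]=?,scc[3]=?,scc[4]=?,scc[5]=?,scc[6]=0,scc[7]=?,scc[8]=?)
step 4: low=(low[0]=0,low[1]=0,low[2]=0,low[3]=?,low[4]=?,low[5]=0,low[6]=6,low[7]=0,low[8]=5); scc=(scc[0]=?,scc[1]=?,scc[2]=?,scc[3]=?,scc[4]=?,scc[5]=?,scc[6]=0,scc[7]=?,scc[8]=1)
step 5: low=(low[0]=0,low[1]=0,low[2]=0,low[3]=?,low[4]=?,low[5]=0,low[6]=6,low[7]=0,low[8]=5); scc=(scc[0]=?,scc[1]=?,scc[2]=?,scc[3]=?,scc[4]=?,scc[5]=?,scc[6]=0,scc[7]=?,scc[8]=1)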